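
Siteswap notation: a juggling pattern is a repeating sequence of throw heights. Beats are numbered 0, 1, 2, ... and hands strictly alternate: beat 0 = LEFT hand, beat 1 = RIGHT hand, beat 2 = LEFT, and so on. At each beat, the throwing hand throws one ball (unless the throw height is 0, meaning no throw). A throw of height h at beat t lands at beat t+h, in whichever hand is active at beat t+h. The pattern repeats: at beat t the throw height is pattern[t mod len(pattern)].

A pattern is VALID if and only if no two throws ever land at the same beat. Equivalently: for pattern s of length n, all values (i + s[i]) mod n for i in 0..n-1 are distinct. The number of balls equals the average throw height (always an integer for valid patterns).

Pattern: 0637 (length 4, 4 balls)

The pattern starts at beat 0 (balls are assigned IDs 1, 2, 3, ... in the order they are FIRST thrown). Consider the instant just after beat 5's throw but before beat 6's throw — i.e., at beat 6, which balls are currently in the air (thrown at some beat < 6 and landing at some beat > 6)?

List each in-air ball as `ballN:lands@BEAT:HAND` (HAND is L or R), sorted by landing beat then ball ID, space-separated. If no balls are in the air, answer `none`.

Beat 1 (R): throw ball1 h=6 -> lands@7:R; in-air after throw: [b1@7:R]
Beat 2 (L): throw ball2 h=3 -> lands@5:R; in-air after throw: [b2@5:R b1@7:R]
Beat 3 (R): throw ball3 h=7 -> lands@10:L; in-air after throw: [b2@5:R b1@7:R b3@10:L]
Beat 5 (R): throw ball2 h=6 -> lands@11:R; in-air after throw: [b1@7:R b3@10:L b2@11:R]
Beat 6 (L): throw ball4 h=3 -> lands@9:R; in-air after throw: [b1@7:R b4@9:R b3@10:L b2@11:R]

Answer: ball1:lands@7:R ball3:lands@10:L ball2:lands@11:R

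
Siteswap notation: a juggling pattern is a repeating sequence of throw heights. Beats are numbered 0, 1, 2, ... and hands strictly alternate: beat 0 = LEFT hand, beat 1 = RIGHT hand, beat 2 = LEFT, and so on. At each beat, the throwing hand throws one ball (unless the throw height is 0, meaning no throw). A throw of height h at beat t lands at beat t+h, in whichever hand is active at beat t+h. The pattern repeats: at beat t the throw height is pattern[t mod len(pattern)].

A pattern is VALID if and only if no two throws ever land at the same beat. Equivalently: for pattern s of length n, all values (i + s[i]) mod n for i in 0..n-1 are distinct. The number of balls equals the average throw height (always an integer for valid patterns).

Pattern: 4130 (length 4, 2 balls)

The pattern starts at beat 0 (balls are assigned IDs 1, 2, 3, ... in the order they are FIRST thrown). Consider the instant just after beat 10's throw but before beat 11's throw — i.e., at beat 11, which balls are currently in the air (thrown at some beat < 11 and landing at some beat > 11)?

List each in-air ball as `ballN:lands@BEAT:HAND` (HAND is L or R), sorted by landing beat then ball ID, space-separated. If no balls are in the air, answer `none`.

Beat 0 (L): throw ball1 h=4 -> lands@4:L; in-air after throw: [b1@4:L]
Beat 1 (R): throw ball2 h=1 -> lands@2:L; in-air after throw: [b2@2:L b1@4:L]
Beat 2 (L): throw ball2 h=3 -> lands@5:R; in-air after throw: [b1@4:L b2@5:R]
Beat 4 (L): throw ball1 h=4 -> lands@8:L; in-air after throw: [b2@5:R b1@8:L]
Beat 5 (R): throw ball2 h=1 -> lands@6:L; in-air after throw: [b2@6:L b1@8:L]
Beat 6 (L): throw ball2 h=3 -> lands@9:R; in-air after throw: [b1@8:L b2@9:R]
Beat 8 (L): throw ball1 h=4 -> lands@12:L; in-air after throw: [b2@9:R b1@12:L]
Beat 9 (R): throw ball2 h=1 -> lands@10:L; in-air after throw: [b2@10:L b1@12:L]
Beat 10 (L): throw ball2 h=3 -> lands@13:R; in-air after throw: [b1@12:L b2@13:R]

Answer: ball1:lands@12:L ball2:lands@13:R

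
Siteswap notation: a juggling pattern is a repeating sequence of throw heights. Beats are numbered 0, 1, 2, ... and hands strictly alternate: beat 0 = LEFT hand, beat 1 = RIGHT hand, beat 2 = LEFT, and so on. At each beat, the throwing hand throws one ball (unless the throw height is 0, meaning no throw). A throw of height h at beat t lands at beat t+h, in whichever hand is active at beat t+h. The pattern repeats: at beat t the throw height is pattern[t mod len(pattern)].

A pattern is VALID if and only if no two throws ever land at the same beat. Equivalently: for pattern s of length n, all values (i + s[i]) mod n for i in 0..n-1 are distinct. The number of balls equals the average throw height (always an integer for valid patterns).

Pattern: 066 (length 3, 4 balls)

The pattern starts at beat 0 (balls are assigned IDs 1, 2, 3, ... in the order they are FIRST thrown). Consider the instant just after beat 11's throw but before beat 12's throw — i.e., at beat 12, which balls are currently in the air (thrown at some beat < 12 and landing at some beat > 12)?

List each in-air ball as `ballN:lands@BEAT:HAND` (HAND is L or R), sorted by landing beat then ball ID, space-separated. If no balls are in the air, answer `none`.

Beat 1 (R): throw ball1 h=6 -> lands@7:R; in-air after throw: [b1@7:R]
Beat 2 (L): throw ball2 h=6 -> lands@8:L; in-air after throw: [b1@7:R b2@8:L]
Beat 4 (L): throw ball3 h=6 -> lands@10:L; in-air after throw: [b1@7:R b2@8:L b3@10:L]
Beat 5 (R): throw ball4 h=6 -> lands@11:R; in-air after throw: [b1@7:R b2@8:L b3@10:L b4@11:R]
Beat 7 (R): throw ball1 h=6 -> lands@13:R; in-air after throw: [b2@8:L b3@10:L b4@11:R b1@13:R]
Beat 8 (L): throw ball2 h=6 -> lands@14:L; in-air after throw: [b3@10:L b4@11:R b1@13:R b2@14:L]
Beat 10 (L): throw ball3 h=6 -> lands@16:L; in-air after throw: [b4@11:R b1@13:R b2@14:L b3@16:L]
Beat 11 (R): throw ball4 h=6 -> lands@17:R; in-air after throw: [b1@13:R b2@14:L b3@16:L b4@17:R]

Answer: ball1:lands@13:R ball2:lands@14:L ball3:lands@16:L ball4:lands@17:R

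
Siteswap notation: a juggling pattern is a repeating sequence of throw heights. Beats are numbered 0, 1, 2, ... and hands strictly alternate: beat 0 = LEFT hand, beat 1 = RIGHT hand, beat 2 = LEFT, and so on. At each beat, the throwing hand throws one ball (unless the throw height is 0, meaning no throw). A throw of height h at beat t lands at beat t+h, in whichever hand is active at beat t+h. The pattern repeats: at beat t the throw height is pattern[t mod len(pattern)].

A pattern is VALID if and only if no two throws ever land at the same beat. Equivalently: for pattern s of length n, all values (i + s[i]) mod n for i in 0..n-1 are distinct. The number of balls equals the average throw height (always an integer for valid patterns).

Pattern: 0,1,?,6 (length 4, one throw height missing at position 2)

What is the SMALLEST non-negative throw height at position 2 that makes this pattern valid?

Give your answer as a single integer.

i=0: (0 + 0) mod 4 = 0
i=1: (1 + 1) mod 4 = 2
i=2: s[i]=? (unknown)
i=3: (3 + 6) mod 4 = 1
Known residues: [0, 1, 2]; need a permutation of 0..3, so missing residue r = 3
Need (2 + s) mod 4 = 3; smallest s = (3 - 2) mod 4 = 1

Answer: 1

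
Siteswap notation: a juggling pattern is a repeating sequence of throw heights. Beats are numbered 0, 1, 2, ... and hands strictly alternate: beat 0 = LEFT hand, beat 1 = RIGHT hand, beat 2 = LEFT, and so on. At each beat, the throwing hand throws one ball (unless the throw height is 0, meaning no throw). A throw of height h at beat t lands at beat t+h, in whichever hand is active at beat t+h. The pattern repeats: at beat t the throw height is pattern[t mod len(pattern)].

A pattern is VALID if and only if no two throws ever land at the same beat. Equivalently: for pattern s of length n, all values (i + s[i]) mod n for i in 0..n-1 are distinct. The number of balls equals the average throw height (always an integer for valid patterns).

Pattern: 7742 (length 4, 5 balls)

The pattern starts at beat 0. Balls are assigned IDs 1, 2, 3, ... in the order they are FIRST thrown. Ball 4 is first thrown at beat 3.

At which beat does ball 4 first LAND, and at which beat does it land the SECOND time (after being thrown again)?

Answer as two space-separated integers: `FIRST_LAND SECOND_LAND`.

Beat 0 (L): throw ball1 h=7 -> lands@7:R; in-air after throw: [b1@7:R]
Beat 1 (R): throw ball2 h=7 -> lands@8:L; in-air after throw: [b1@7:R b2@8:L]
Beat 2 (L): throw ball3 h=4 -> lands@6:L; in-air after throw: [b3@6:L b1@7:R b2@8:L]
Beat 3 (R): throw ball4 h=2 -> lands@5:R; in-air after throw: [b4@5:R b3@6:L b1@7:R b2@8:L]
Beat 4 (L): throw ball5 h=7 -> lands@11:R; in-air after throw: [b4@5:R b3@6:L b1@7:R b2@8:L b5@11:R]
Beat 5 (R): throw ball4 h=7 -> lands@12:L; in-air after throw: [b3@6:L b1@7:R b2@8:L b5@11:R b4@12:L]
Beat 6 (L): throw ball3 h=4 -> lands@10:L; in-air after throw: [b1@7:R b2@8:L b3@10:L b5@11:R b4@12:L]
Beat 7 (R): throw ball1 h=2 -> lands@9:R; in-air after throw: [b2@8:L b1@9:R b3@10:L b5@11:R b4@12:L]
Beat 8 (L): throw ball2 h=7 -> lands@15:R; in-air after throw: [b1@9:R b3@10:L b5@11:R b4@12:L b2@15:R]
Beat 9 (R): throw ball1 h=7 -> lands@16:L; in-air after throw: [b3@10:L b5@11:R b4@12:L b2@15:R b1@16:L]
Beat 10 (L): throw ball3 h=4 -> lands@14:L; in-air after throw: [b5@11:R b4@12:L b3@14:L b2@15:R b1@16:L]
Beat 11 (R): throw ball5 h=2 -> lands@13:R; in-air after throw: [b4@12:L b5@13:R b3@14:L b2@15:R b1@16:L]
Beat 12 (L): throw ball4 h=7 -> lands@19:R; in-air after throw: [b5@13:R b3@14:L b2@15:R b1@16:L b4@19:R]
Ball 4: thrown@3 h=2 -> first land @5; rethrown@5 h=7 -> second land @12

Answer: 5 12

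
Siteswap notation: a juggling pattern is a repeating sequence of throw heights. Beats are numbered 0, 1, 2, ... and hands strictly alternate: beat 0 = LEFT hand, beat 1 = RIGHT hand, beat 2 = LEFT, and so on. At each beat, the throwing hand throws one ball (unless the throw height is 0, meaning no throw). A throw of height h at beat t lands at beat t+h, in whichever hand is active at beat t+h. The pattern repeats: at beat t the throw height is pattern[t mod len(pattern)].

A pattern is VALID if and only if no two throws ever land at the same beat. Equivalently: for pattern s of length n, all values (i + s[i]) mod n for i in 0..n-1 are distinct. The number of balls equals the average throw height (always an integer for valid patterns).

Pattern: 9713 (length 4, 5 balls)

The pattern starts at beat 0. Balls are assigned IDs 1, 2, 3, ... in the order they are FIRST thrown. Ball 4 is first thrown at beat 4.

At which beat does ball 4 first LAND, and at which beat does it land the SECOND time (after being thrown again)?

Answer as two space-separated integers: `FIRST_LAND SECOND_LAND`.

Beat 0 (L): throw ball1 h=9 -> lands@9:R; in-air after throw: [b1@9:R]
Beat 1 (R): throw ball2 h=7 -> lands@8:L; in-air after throw: [b2@8:L b1@9:R]
Beat 2 (L): throw ball3 h=1 -> lands@3:R; in-air after throw: [b3@3:R b2@8:L b1@9:R]
Beat 3 (R): throw ball3 h=3 -> lands@6:L; in-air after throw: [b3@6:L b2@8:L b1@9:R]
Beat 4 (L): throw ball4 h=9 -> lands@13:R; in-air after throw: [b3@6:L b2@8:L b1@9:R b4@13:R]
Beat 5 (R): throw ball5 h=7 -> lands@12:L; in-air after throw: [b3@6:L b2@8:L b1@9:R b5@12:L b4@13:R]
Beat 6 (L): throw ball3 h=1 -> lands@7:R; in-air after throw: [b3@7:R b2@8:L b1@9:R b5@12:L b4@13:R]
Beat 7 (R): throw ball3 h=3 -> lands@10:L; in-air after throw: [b2@8:L b1@9:R b3@10:L b5@12:L b4@13:R]
Beat 8 (L): throw ball2 h=9 -> lands@17:R; in-air after throw: [b1@9:R b3@10:L b5@12:L b4@13:R b2@17:R]
Beat 9 (R): throw ball1 h=7 -> lands@16:L; in-air after throw: [b3@10:L b5@12:L b4@13:R b1@16:L b2@17:R]
Beat 10 (L): throw ball3 h=1 -> lands@11:R; in-air after throw: [b3@11:R b5@12:L b4@13:R b1@16:L b2@17:R]
Beat 11 (R): throw ball3 h=3 -> lands@14:L; in-air after throw: [b5@12:L b4@13:R b3@14:L b1@16:L b2@17:R]
Beat 12 (L): throw ball5 h=9 -> lands@21:R; in-air after throw: [b4@13:R b3@14:L b1@16:L b2@17:R b5@21:R]
Beat 13 (R): throw ball4 h=7 -> lands@20:L; in-air after throw: [b3@14:L b1@16:L b2@17:R b4@20:L b5@21:R]
Beat 14 (L): throw ball3 h=1 -> lands@15:R; in-air after throw: [b3@15:R b1@16:L b2@17:R b4@20:L b5@21:R]
Beat 15 (R): throw ball3 h=3 -> lands@18:L; in-air after throw: [b1@16:L b2@17:R b3@18:L b4@20:L b5@21:R]
Beat 16 (L): throw ball1 h=9 -> lands@25:R; in-air after throw: [b2@17:R b3@18:L b4@20:L b5@21:R b1@25:R]
Beat 17 (R): throw ball2 h=7 -> lands@24:L; in-air after throw: [b3@18:L b4@20:L b5@21:R b2@24:L b1@25:R]
Beat 18 (L): throw ball3 h=1 -> lands@19:R; in-air after throw: [b3@19:R b4@20:L b5@21:R b2@24:L b1@25:R]
Beat 19 (R): throw ball3 h=3 -> lands@22:L; in-air after throw: [b4@20:L b5@21:R b3@22:L b2@24:L b1@25:R]
Ball 4: thrown@4 h=9 -> first land @13; rethrown@13 h=7 -> second land @20

Answer: 13 20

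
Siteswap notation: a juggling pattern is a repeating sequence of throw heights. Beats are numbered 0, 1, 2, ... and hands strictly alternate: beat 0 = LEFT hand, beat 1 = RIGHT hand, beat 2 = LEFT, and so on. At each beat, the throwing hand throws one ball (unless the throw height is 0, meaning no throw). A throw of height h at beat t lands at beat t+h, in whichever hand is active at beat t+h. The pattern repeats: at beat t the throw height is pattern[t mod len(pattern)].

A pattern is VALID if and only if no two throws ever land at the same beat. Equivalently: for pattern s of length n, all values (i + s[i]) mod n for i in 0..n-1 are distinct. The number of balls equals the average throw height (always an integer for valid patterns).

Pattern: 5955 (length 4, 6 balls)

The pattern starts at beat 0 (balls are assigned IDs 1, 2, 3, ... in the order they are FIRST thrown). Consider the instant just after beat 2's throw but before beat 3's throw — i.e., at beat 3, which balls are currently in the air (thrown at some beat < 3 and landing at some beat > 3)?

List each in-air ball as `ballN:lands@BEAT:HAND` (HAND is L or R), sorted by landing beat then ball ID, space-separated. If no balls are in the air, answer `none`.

Beat 0 (L): throw ball1 h=5 -> lands@5:R; in-air after throw: [b1@5:R]
Beat 1 (R): throw ball2 h=9 -> lands@10:L; in-air after throw: [b1@5:R b2@10:L]
Beat 2 (L): throw ball3 h=5 -> lands@7:R; in-air after throw: [b1@5:R b3@7:R b2@10:L]
Beat 3 (R): throw ball4 h=5 -> lands@8:L; in-air after throw: [b1@5:R b3@7:R b4@8:L b2@10:L]

Answer: ball1:lands@5:R ball3:lands@7:R ball2:lands@10:L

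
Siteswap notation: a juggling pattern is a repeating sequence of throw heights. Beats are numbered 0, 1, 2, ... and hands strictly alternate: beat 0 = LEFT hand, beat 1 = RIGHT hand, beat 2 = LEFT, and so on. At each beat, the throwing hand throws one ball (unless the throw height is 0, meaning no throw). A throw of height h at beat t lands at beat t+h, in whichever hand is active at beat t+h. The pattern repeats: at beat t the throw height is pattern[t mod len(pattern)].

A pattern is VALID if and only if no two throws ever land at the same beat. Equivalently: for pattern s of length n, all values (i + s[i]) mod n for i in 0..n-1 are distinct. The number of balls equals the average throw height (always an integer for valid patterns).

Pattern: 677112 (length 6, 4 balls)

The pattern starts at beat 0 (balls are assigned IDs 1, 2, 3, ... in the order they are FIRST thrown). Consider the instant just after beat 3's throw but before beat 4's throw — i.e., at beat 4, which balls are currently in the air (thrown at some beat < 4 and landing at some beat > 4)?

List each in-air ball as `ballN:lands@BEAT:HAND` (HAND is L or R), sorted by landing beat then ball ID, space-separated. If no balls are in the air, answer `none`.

Answer: ball1:lands@6:L ball2:lands@8:L ball3:lands@9:R

Derivation:
Beat 0 (L): throw ball1 h=6 -> lands@6:L; in-air after throw: [b1@6:L]
Beat 1 (R): throw ball2 h=7 -> lands@8:L; in-air after throw: [b1@6:L b2@8:L]
Beat 2 (L): throw ball3 h=7 -> lands@9:R; in-air after throw: [b1@6:L b2@8:L b3@9:R]
Beat 3 (R): throw ball4 h=1 -> lands@4:L; in-air after throw: [b4@4:L b1@6:L b2@8:L b3@9:R]
Beat 4 (L): throw ball4 h=1 -> lands@5:R; in-air after throw: [b4@5:R b1@6:L b2@8:L b3@9:R]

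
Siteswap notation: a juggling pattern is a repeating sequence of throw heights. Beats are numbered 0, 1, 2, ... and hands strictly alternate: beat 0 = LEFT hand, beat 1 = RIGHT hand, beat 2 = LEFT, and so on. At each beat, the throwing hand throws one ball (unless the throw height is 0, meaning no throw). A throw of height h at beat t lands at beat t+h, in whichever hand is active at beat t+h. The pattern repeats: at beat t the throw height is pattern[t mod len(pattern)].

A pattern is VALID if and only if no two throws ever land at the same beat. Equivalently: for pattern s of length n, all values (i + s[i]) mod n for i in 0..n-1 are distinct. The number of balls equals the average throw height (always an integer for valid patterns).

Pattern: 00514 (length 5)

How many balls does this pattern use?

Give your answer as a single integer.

Answer: 2

Derivation:
Pattern = [0, 0, 5, 1, 4], length n = 5
  position 0: throw height = 0, running sum = 0
  position 1: throw height = 0, running sum = 0
  position 2: throw height = 5, running sum = 5
  position 3: throw height = 1, running sum = 6
  position 4: throw height = 4, running sum = 10
Total sum = 10; balls = sum / n = 10 / 5 = 2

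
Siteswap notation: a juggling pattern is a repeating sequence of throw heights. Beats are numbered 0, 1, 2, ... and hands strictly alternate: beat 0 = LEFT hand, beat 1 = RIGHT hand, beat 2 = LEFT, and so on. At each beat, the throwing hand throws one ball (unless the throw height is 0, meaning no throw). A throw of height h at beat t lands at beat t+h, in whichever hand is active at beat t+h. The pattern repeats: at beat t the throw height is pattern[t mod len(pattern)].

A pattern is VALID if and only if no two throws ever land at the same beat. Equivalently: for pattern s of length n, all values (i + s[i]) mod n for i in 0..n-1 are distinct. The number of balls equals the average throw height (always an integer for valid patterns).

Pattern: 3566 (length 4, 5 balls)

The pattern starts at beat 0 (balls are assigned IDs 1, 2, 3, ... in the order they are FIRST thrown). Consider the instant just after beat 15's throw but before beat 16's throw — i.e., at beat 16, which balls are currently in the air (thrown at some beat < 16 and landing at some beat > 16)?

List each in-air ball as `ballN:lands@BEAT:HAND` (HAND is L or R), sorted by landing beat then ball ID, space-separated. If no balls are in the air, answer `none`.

Beat 0 (L): throw ball1 h=3 -> lands@3:R; in-air after throw: [b1@3:R]
Beat 1 (R): throw ball2 h=5 -> lands@6:L; in-air after throw: [b1@3:R b2@6:L]
Beat 2 (L): throw ball3 h=6 -> lands@8:L; in-air after throw: [b1@3:R b2@6:L b3@8:L]
Beat 3 (R): throw ball1 h=6 -> lands@9:R; in-air after throw: [b2@6:L b3@8:L b1@9:R]
Beat 4 (L): throw ball4 h=3 -> lands@7:R; in-air after throw: [b2@6:L b4@7:R b3@8:L b1@9:R]
Beat 5 (R): throw ball5 h=5 -> lands@10:L; in-air after throw: [b2@6:L b4@7:R b3@8:L b1@9:R b5@10:L]
Beat 6 (L): throw ball2 h=6 -> lands@12:L; in-air after throw: [b4@7:R b3@8:L b1@9:R b5@10:L b2@12:L]
Beat 7 (R): throw ball4 h=6 -> lands@13:R; in-air after throw: [b3@8:L b1@9:R b5@10:L b2@12:L b4@13:R]
Beat 8 (L): throw ball3 h=3 -> lands@11:R; in-air after throw: [b1@9:R b5@10:L b3@11:R b2@12:L b4@13:R]
Beat 9 (R): throw ball1 h=5 -> lands@14:L; in-air after throw: [b5@10:L b3@11:R b2@12:L b4@13:R b1@14:L]
Beat 10 (L): throw ball5 h=6 -> lands@16:L; in-air after throw: [b3@11:R b2@12:L b4@13:R b1@14:L b5@16:L]
Beat 11 (R): throw ball3 h=6 -> lands@17:R; in-air after throw: [b2@12:L b4@13:R b1@14:L b5@16:L b3@17:R]
Beat 12 (L): throw ball2 h=3 -> lands@15:R; in-air after throw: [b4@13:R b1@14:L b2@15:R b5@16:L b3@17:R]
Beat 13 (R): throw ball4 h=5 -> lands@18:L; in-air after throw: [b1@14:L b2@15:R b5@16:L b3@17:R b4@18:L]
Beat 14 (L): throw ball1 h=6 -> lands@20:L; in-air after throw: [b2@15:R b5@16:L b3@17:R b4@18:L b1@20:L]
Beat 15 (R): throw ball2 h=6 -> lands@21:R; in-air after throw: [b5@16:L b3@17:R b4@18:L b1@20:L b2@21:R]
Beat 16 (L): throw ball5 h=3 -> lands@19:R; in-air after throw: [b3@17:R b4@18:L b5@19:R b1@20:L b2@21:R]

Answer: ball3:lands@17:R ball4:lands@18:L ball1:lands@20:L ball2:lands@21:R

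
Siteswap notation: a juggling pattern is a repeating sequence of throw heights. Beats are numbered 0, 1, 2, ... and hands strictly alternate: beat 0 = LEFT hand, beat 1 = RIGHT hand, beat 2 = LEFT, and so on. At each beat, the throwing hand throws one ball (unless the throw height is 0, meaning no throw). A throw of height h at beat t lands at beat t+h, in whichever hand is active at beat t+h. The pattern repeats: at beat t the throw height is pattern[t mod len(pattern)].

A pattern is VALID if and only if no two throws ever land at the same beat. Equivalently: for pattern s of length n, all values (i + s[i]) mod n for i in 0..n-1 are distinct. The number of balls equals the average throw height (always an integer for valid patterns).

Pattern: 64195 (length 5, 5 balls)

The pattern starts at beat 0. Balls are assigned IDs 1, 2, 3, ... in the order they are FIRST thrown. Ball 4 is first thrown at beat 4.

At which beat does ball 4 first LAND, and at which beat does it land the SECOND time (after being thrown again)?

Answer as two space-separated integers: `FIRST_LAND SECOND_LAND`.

Beat 0 (L): throw ball1 h=6 -> lands@6:L; in-air after throw: [b1@6:L]
Beat 1 (R): throw ball2 h=4 -> lands@5:R; in-air after throw: [b2@5:R b1@6:L]
Beat 2 (L): throw ball3 h=1 -> lands@3:R; in-air after throw: [b3@3:R b2@5:R b1@6:L]
Beat 3 (R): throw ball3 h=9 -> lands@12:L; in-air after throw: [b2@5:R b1@6:L b3@12:L]
Beat 4 (L): throw ball4 h=5 -> lands@9:R; in-air after throw: [b2@5:R b1@6:L b4@9:R b3@12:L]
Beat 5 (R): throw ball2 h=6 -> lands@11:R; in-air after throw: [b1@6:L b4@9:R b2@11:R b3@12:L]
Beat 6 (L): throw ball1 h=4 -> lands@10:L; in-air after throw: [b4@9:R b1@10:L b2@11:R b3@12:L]
Beat 7 (R): throw ball5 h=1 -> lands@8:L; in-air after throw: [b5@8:L b4@9:R b1@10:L b2@11:R b3@12:L]
Beat 8 (L): throw ball5 h=9 -> lands@17:R; in-air after throw: [b4@9:R b1@10:L b2@11:R b3@12:L b5@17:R]
Beat 9 (R): throw ball4 h=5 -> lands@14:L; in-air after throw: [b1@10:L b2@11:R b3@12:L b4@14:L b5@17:R]
Beat 10 (L): throw ball1 h=6 -> lands@16:L; in-air after throw: [b2@11:R b3@12:L b4@14:L b1@16:L b5@17:R]
Beat 11 (R): throw ball2 h=4 -> lands@15:R; in-air after throw: [b3@12:L b4@14:L b2@15:R b1@16:L b5@17:R]
Ball 4: thrown@4 h=5 -> first land @9; rethrown@9 h=5 -> second land @14

Answer: 9 14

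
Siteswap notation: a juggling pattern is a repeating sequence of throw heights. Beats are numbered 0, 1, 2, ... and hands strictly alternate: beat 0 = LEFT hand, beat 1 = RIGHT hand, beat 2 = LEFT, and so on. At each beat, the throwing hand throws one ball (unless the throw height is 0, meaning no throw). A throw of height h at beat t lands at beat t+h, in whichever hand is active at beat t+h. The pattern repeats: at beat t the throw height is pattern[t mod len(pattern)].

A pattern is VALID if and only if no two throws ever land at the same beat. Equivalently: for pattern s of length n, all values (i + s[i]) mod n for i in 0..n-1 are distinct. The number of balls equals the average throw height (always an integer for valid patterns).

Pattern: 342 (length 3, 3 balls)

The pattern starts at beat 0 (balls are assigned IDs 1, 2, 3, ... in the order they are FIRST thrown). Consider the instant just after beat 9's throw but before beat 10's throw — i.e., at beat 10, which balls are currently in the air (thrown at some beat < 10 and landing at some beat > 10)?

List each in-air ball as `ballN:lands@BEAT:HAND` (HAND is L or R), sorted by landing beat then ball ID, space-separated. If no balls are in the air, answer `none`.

Beat 0 (L): throw ball1 h=3 -> lands@3:R; in-air after throw: [b1@3:R]
Beat 1 (R): throw ball2 h=4 -> lands@5:R; in-air after throw: [b1@3:R b2@5:R]
Beat 2 (L): throw ball3 h=2 -> lands@4:L; in-air after throw: [b1@3:R b3@4:L b2@5:R]
Beat 3 (R): throw ball1 h=3 -> lands@6:L; in-air after throw: [b3@4:L b2@5:R b1@6:L]
Beat 4 (L): throw ball3 h=4 -> lands@8:L; in-air after throw: [b2@5:R b1@6:L b3@8:L]
Beat 5 (R): throw ball2 h=2 -> lands@7:R; in-air after throw: [b1@6:L b2@7:R b3@8:L]
Beat 6 (L): throw ball1 h=3 -> lands@9:R; in-air after throw: [b2@7:R b3@8:L b1@9:R]
Beat 7 (R): throw ball2 h=4 -> lands@11:R; in-air after throw: [b3@8:L b1@9:R b2@11:R]
Beat 8 (L): throw ball3 h=2 -> lands@10:L; in-air after throw: [b1@9:R b3@10:L b2@11:R]
Beat 9 (R): throw ball1 h=3 -> lands@12:L; in-air after throw: [b3@10:L b2@11:R b1@12:L]
Beat 10 (L): throw ball3 h=4 -> lands@14:L; in-air after throw: [b2@11:R b1@12:L b3@14:L]

Answer: ball2:lands@11:R ball1:lands@12:L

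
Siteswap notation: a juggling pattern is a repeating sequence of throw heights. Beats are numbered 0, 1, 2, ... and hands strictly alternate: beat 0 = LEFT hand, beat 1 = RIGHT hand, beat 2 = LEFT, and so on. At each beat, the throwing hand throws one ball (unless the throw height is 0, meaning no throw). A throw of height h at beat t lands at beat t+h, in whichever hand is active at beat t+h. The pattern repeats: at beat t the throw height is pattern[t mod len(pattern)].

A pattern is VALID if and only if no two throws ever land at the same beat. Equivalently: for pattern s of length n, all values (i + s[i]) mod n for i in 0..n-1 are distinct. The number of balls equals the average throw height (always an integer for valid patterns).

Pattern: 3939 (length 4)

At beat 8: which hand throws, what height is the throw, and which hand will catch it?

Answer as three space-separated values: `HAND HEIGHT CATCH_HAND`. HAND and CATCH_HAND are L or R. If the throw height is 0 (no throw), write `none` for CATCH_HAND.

Answer: L 3 R

Derivation:
Beat 8: 8 mod 2 = 0, so hand = L
Throw height = pattern[8 mod 4] = pattern[0] = 3
Lands at beat 8+3=11, 11 mod 2 = 1, so catch hand = R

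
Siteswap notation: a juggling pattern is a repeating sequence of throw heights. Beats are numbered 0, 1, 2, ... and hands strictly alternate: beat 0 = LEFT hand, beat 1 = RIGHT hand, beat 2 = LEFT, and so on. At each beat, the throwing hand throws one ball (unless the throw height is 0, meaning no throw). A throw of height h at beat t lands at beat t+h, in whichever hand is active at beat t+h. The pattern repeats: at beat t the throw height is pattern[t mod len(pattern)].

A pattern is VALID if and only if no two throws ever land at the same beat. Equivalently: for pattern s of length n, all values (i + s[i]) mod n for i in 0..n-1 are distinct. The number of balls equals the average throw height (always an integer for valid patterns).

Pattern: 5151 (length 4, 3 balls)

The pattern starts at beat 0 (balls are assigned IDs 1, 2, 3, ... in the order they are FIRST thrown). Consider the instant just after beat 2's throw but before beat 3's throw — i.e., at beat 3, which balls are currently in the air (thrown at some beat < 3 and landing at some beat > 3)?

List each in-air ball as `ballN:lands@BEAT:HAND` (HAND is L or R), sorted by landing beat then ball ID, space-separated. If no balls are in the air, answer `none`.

Answer: ball1:lands@5:R ball2:lands@7:R

Derivation:
Beat 0 (L): throw ball1 h=5 -> lands@5:R; in-air after throw: [b1@5:R]
Beat 1 (R): throw ball2 h=1 -> lands@2:L; in-air after throw: [b2@2:L b1@5:R]
Beat 2 (L): throw ball2 h=5 -> lands@7:R; in-air after throw: [b1@5:R b2@7:R]
Beat 3 (R): throw ball3 h=1 -> lands@4:L; in-air after throw: [b3@4:L b1@5:R b2@7:R]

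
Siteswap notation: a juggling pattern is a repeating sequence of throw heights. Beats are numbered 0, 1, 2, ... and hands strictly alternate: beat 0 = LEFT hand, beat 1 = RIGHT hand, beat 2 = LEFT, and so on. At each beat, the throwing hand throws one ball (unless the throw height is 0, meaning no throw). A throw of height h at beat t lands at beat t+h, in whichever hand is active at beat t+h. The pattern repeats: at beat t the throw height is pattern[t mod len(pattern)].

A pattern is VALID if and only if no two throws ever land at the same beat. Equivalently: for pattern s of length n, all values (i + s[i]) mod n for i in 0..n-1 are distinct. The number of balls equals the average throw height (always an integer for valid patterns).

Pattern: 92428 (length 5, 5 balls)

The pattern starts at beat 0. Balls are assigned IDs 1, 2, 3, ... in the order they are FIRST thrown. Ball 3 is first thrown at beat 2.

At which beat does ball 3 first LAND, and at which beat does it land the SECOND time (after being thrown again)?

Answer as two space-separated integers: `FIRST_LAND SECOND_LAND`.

Beat 0 (L): throw ball1 h=9 -> lands@9:R; in-air after throw: [b1@9:R]
Beat 1 (R): throw ball2 h=2 -> lands@3:R; in-air after throw: [b2@3:R b1@9:R]
Beat 2 (L): throw ball3 h=4 -> lands@6:L; in-air after throw: [b2@3:R b3@6:L b1@9:R]
Beat 3 (R): throw ball2 h=2 -> lands@5:R; in-air after throw: [b2@5:R b3@6:L b1@9:R]
Beat 4 (L): throw ball4 h=8 -> lands@12:L; in-air after throw: [b2@5:R b3@6:L b1@9:R b4@12:L]
Beat 5 (R): throw ball2 h=9 -> lands@14:L; in-air after throw: [b3@6:L b1@9:R b4@12:L b2@14:L]
Beat 6 (L): throw ball3 h=2 -> lands@8:L; in-air after throw: [b3@8:L b1@9:R b4@12:L b2@14:L]
Beat 7 (R): throw ball5 h=4 -> lands@11:R; in-air after throw: [b3@8:L b1@9:R b5@11:R b4@12:L b2@14:L]
Beat 8 (L): throw ball3 h=2 -> lands@10:L; in-air after throw: [b1@9:R b3@10:L b5@11:R b4@12:L b2@14:L]
Ball 3: thrown@2 h=4 -> first land @6; rethrown@6 h=2 -> second land @8

Answer: 6 8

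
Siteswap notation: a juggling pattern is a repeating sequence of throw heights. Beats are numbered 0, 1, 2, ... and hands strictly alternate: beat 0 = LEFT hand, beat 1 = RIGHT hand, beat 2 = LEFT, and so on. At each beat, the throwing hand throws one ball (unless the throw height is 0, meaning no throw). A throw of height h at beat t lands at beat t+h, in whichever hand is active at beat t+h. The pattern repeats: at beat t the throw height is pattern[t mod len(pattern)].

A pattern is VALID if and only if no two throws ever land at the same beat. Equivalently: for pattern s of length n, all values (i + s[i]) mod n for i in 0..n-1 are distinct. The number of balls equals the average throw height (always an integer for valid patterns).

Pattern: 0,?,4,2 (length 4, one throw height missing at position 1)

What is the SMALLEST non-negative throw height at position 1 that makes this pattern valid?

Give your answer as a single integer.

Answer: 2

Derivation:
i=0: (0 + 0) mod 4 = 0
i=1: s[i]=? (unknown)
i=2: (2 + 4) mod 4 = 2
i=3: (3 + 2) mod 4 = 1
Known residues: [0, 1, 2]; need a permutation of 0..3, so missing residue r = 3
Need (1 + s) mod 4 = 3; smallest s = (3 - 1) mod 4 = 2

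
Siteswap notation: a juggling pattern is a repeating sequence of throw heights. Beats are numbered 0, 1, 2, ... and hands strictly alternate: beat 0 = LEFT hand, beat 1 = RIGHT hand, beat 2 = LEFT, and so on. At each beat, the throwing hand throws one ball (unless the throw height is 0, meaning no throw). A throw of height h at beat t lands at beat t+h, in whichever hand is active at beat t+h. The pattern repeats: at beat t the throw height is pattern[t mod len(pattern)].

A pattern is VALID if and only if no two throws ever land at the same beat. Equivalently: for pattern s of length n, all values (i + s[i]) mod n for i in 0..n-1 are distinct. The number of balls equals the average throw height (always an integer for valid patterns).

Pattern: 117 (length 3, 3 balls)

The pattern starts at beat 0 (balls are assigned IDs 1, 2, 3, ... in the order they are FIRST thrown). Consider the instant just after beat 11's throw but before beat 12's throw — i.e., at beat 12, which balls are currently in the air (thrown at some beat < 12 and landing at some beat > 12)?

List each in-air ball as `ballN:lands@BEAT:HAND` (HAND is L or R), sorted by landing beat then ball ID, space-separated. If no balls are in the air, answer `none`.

Beat 0 (L): throw ball1 h=1 -> lands@1:R; in-air after throw: [b1@1:R]
Beat 1 (R): throw ball1 h=1 -> lands@2:L; in-air after throw: [b1@2:L]
Beat 2 (L): throw ball1 h=7 -> lands@9:R; in-air after throw: [b1@9:R]
Beat 3 (R): throw ball2 h=1 -> lands@4:L; in-air after throw: [b2@4:L b1@9:R]
Beat 4 (L): throw ball2 h=1 -> lands@5:R; in-air after throw: [b2@5:R b1@9:R]
Beat 5 (R): throw ball2 h=7 -> lands@12:L; in-air after throw: [b1@9:R b2@12:L]
Beat 6 (L): throw ball3 h=1 -> lands@7:R; in-air after throw: [b3@7:R b1@9:R b2@12:L]
Beat 7 (R): throw ball3 h=1 -> lands@8:L; in-air after throw: [b3@8:L b1@9:R b2@12:L]
Beat 8 (L): throw ball3 h=7 -> lands@15:R; in-air after throw: [b1@9:R b2@12:L b3@15:R]
Beat 9 (R): throw ball1 h=1 -> lands@10:L; in-air after throw: [b1@10:L b2@12:L b3@15:R]
Beat 10 (L): throw ball1 h=1 -> lands@11:R; in-air after throw: [b1@11:R b2@12:L b3@15:R]
Beat 11 (R): throw ball1 h=7 -> lands@18:L; in-air after throw: [b2@12:L b3@15:R b1@18:L]
Beat 12 (L): throw ball2 h=1 -> lands@13:R; in-air after throw: [b2@13:R b3@15:R b1@18:L]

Answer: ball3:lands@15:R ball1:lands@18:L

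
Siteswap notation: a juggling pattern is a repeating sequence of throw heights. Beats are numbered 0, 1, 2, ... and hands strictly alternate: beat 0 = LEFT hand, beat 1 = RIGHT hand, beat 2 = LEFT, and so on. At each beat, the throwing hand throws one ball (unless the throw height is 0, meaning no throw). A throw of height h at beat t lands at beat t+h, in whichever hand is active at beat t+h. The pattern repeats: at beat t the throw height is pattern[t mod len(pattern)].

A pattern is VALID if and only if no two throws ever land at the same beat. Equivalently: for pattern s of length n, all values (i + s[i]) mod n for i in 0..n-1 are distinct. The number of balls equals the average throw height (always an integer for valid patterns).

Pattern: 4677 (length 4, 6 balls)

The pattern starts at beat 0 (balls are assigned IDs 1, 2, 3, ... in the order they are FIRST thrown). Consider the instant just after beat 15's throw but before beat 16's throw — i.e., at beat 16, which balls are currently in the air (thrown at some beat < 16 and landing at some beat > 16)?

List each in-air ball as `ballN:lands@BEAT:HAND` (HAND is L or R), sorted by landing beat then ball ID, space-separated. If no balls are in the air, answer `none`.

Beat 0 (L): throw ball1 h=4 -> lands@4:L; in-air after throw: [b1@4:L]
Beat 1 (R): throw ball2 h=6 -> lands@7:R; in-air after throw: [b1@4:L b2@7:R]
Beat 2 (L): throw ball3 h=7 -> lands@9:R; in-air after throw: [b1@4:L b2@7:R b3@9:R]
Beat 3 (R): throw ball4 h=7 -> lands@10:L; in-air after throw: [b1@4:L b2@7:R b3@9:R b4@10:L]
Beat 4 (L): throw ball1 h=4 -> lands@8:L; in-air after throw: [b2@7:R b1@8:L b3@9:R b4@10:L]
Beat 5 (R): throw ball5 h=6 -> lands@11:R; in-air after throw: [b2@7:R b1@8:L b3@9:R b4@10:L b5@11:R]
Beat 6 (L): throw ball6 h=7 -> lands@13:R; in-air after throw: [b2@7:R b1@8:L b3@9:R b4@10:L b5@11:R b6@13:R]
Beat 7 (R): throw ball2 h=7 -> lands@14:L; in-air after throw: [b1@8:L b3@9:R b4@10:L b5@11:R b6@13:R b2@14:L]
Beat 8 (L): throw ball1 h=4 -> lands@12:L; in-air after throw: [b3@9:R b4@10:L b5@11:R b1@12:L b6@13:R b2@14:L]
Beat 9 (R): throw ball3 h=6 -> lands@15:R; in-air after throw: [b4@10:L b5@11:R b1@12:L b6@13:R b2@14:L b3@15:R]
Beat 10 (L): throw ball4 h=7 -> lands@17:R; in-air after throw: [b5@11:R b1@12:L b6@13:R b2@14:L b3@15:R b4@17:R]
Beat 11 (R): throw ball5 h=7 -> lands@18:L; in-air after throw: [b1@12:L b6@13:R b2@14:L b3@15:R b4@17:R b5@18:L]
Beat 12 (L): throw ball1 h=4 -> lands@16:L; in-air after throw: [b6@13:R b2@14:L b3@15:R b1@16:L b4@17:R b5@18:L]
Beat 13 (R): throw ball6 h=6 -> lands@19:R; in-air after throw: [b2@14:L b3@15:R b1@16:L b4@17:R b5@18:L b6@19:R]
Beat 14 (L): throw ball2 h=7 -> lands@21:R; in-air after throw: [b3@15:R b1@16:L b4@17:R b5@18:L b6@19:R b2@21:R]
Beat 15 (R): throw ball3 h=7 -> lands@22:L; in-air after throw: [b1@16:L b4@17:R b5@18:L b6@19:R b2@21:R b3@22:L]
Beat 16 (L): throw ball1 h=4 -> lands@20:L; in-air after throw: [b4@17:R b5@18:L b6@19:R b1@20:L b2@21:R b3@22:L]

Answer: ball4:lands@17:R ball5:lands@18:L ball6:lands@19:R ball2:lands@21:R ball3:lands@22:L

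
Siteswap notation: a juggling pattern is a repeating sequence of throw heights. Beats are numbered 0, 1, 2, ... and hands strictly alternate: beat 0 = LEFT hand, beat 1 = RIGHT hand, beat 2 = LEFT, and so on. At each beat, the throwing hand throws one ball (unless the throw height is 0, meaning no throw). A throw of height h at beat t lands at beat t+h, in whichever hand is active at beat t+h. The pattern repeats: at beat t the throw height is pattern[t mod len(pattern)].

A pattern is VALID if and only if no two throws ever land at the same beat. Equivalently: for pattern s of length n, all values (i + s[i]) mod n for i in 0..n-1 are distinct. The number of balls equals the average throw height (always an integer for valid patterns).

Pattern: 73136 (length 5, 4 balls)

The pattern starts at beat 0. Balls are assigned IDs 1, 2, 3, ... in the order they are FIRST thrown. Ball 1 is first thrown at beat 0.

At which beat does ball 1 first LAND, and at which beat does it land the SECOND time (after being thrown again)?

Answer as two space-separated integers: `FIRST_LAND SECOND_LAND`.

Beat 0 (L): throw ball1 h=7 -> lands@7:R; in-air after throw: [b1@7:R]
Beat 1 (R): throw ball2 h=3 -> lands@4:L; in-air after throw: [b2@4:L b1@7:R]
Beat 2 (L): throw ball3 h=1 -> lands@3:R; in-air after throw: [b3@3:R b2@4:L b1@7:R]
Beat 3 (R): throw ball3 h=3 -> lands@6:L; in-air after throw: [b2@4:L b3@6:L b1@7:R]
Beat 4 (L): throw ball2 h=6 -> lands@10:L; in-air after throw: [b3@6:L b1@7:R b2@10:L]
Beat 5 (R): throw ball4 h=7 -> lands@12:L; in-air after throw: [b3@6:L b1@7:R b2@10:L b4@12:L]
Beat 6 (L): throw ball3 h=3 -> lands@9:R; in-air after throw: [b1@7:R b3@9:R b2@10:L b4@12:L]
Beat 7 (R): throw ball1 h=1 -> lands@8:L; in-air after throw: [b1@8:L b3@9:R b2@10:L b4@12:L]
Beat 8 (L): throw ball1 h=3 -> lands@11:R; in-air after throw: [b3@9:R b2@10:L b1@11:R b4@12:L]
Ball 1: thrown@0 h=7 -> first land @7; rethrown@7 h=1 -> second land @8

Answer: 7 8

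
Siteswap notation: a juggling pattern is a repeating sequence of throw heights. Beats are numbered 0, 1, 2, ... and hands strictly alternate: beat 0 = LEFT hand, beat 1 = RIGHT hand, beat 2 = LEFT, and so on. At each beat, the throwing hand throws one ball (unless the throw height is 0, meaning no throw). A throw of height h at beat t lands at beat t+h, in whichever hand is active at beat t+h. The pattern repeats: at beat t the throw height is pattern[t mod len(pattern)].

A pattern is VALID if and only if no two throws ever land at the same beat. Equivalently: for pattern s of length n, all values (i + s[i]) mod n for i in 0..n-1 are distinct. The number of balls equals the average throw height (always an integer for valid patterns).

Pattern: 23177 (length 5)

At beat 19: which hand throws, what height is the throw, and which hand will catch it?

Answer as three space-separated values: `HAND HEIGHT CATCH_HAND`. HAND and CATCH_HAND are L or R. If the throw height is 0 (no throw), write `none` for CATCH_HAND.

Answer: R 7 L

Derivation:
Beat 19: 19 mod 2 = 1, so hand = R
Throw height = pattern[19 mod 5] = pattern[4] = 7
Lands at beat 19+7=26, 26 mod 2 = 0, so catch hand = L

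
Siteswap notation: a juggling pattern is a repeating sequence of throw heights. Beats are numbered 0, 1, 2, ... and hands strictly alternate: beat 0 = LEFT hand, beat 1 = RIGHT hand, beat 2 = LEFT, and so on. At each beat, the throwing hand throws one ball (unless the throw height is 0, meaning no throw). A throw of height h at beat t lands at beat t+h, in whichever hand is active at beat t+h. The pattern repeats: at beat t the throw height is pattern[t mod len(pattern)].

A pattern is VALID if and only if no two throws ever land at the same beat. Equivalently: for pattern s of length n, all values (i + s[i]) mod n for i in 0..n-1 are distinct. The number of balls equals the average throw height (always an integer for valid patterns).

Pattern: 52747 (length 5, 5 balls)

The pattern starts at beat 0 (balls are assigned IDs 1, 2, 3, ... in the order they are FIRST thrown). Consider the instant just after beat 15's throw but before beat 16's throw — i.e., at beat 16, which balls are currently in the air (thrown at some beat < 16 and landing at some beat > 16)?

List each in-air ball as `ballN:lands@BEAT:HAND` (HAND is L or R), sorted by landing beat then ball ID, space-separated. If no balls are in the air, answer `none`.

Answer: ball4:lands@17:R ball5:lands@19:R ball1:lands@20:L ball2:lands@21:R

Derivation:
Beat 0 (L): throw ball1 h=5 -> lands@5:R; in-air after throw: [b1@5:R]
Beat 1 (R): throw ball2 h=2 -> lands@3:R; in-air after throw: [b2@3:R b1@5:R]
Beat 2 (L): throw ball3 h=7 -> lands@9:R; in-air after throw: [b2@3:R b1@5:R b3@9:R]
Beat 3 (R): throw ball2 h=4 -> lands@7:R; in-air after throw: [b1@5:R b2@7:R b3@9:R]
Beat 4 (L): throw ball4 h=7 -> lands@11:R; in-air after throw: [b1@5:R b2@7:R b3@9:R b4@11:R]
Beat 5 (R): throw ball1 h=5 -> lands@10:L; in-air after throw: [b2@7:R b3@9:R b1@10:L b4@11:R]
Beat 6 (L): throw ball5 h=2 -> lands@8:L; in-air after throw: [b2@7:R b5@8:L b3@9:R b1@10:L b4@11:R]
Beat 7 (R): throw ball2 h=7 -> lands@14:L; in-air after throw: [b5@8:L b3@9:R b1@10:L b4@11:R b2@14:L]
Beat 8 (L): throw ball5 h=4 -> lands@12:L; in-air after throw: [b3@9:R b1@10:L b4@11:R b5@12:L b2@14:L]
Beat 9 (R): throw ball3 h=7 -> lands@16:L; in-air after throw: [b1@10:L b4@11:R b5@12:L b2@14:L b3@16:L]
Beat 10 (L): throw ball1 h=5 -> lands@15:R; in-air after throw: [b4@11:R b5@12:L b2@14:L b1@15:R b3@16:L]
Beat 11 (R): throw ball4 h=2 -> lands@13:R; in-air after throw: [b5@12:L b4@13:R b2@14:L b1@15:R b3@16:L]
Beat 12 (L): throw ball5 h=7 -> lands@19:R; in-air after throw: [b4@13:R b2@14:L b1@15:R b3@16:L b5@19:R]
Beat 13 (R): throw ball4 h=4 -> lands@17:R; in-air after throw: [b2@14:L b1@15:R b3@16:L b4@17:R b5@19:R]
Beat 14 (L): throw ball2 h=7 -> lands@21:R; in-air after throw: [b1@15:R b3@16:L b4@17:R b5@19:R b2@21:R]
Beat 15 (R): throw ball1 h=5 -> lands@20:L; in-air after throw: [b3@16:L b4@17:R b5@19:R b1@20:L b2@21:R]
Beat 16 (L): throw ball3 h=2 -> lands@18:L; in-air after throw: [b4@17:R b3@18:L b5@19:R b1@20:L b2@21:R]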